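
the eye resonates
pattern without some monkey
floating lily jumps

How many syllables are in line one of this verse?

5

Line one: the(1) + eye(1) + resonates(3) = 5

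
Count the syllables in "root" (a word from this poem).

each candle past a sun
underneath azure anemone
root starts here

1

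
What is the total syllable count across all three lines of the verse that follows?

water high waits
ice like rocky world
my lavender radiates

16

Line 1: water (2), high (1), waits (1) → 4
Line 2: ice (1), like (1), rocky (2), world (1) → 5
Line 3: my (1), lavender (3), radiates (3) → 7
Total: 4 + 5 + 7 = 16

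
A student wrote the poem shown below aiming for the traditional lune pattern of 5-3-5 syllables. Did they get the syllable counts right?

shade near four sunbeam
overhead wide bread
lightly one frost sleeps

No

Line 1: shade(1) + near(1) + four(1) + sunbeam(2) = 5 ✓
Line 2: overhead(3) + wide(1) + bread(1) = 5 (expected 3)
Line 3: lightly(2) + one(1) + frost(1) + sleeps(1) = 5 ✓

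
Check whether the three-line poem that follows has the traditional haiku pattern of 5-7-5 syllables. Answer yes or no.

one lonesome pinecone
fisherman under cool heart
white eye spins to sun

Yes

Line 1: "one lonesome pinecone": 1+2+2 = 5 ✓
Line 2: "fisherman under cool heart": 3+2+1+1 = 7 ✓
Line 3: "white eye spins to sun": 1+1+1+1+1 = 5 ✓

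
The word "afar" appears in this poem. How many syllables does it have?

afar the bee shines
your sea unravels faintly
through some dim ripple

"afar" has 2 syllables.

2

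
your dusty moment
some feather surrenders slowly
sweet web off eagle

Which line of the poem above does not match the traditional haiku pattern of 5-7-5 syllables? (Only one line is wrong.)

Line 1: "your dusty moment": 1+2+2 = 5 ✓
Line 2: "some feather surrenders slowly": 1+2+3+2 = 8 (expected 7)
Line 3: "sweet web off eagle": 1+1+1+2 = 5 ✓

Line 2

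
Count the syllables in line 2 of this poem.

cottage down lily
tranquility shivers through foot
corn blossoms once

Line 2: tranquility (4), shivers (2), through (1), foot (1) → 8

8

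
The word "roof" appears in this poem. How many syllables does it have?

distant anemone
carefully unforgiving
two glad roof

1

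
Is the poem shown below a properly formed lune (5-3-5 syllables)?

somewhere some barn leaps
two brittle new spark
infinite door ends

No

Line 1: somewhere(2) + some(1) + barn(1) + leaps(1) = 5 ✓
Line 2: two(1) + brittle(2) + new(1) + spark(1) = 5 (expected 3)
Line 3: infinite(3) + door(1) + ends(1) = 5 ✓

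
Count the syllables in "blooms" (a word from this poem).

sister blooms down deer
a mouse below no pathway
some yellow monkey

1

"blooms" has 1 syllable.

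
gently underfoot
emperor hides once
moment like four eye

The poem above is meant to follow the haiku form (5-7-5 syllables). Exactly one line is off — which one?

Line 1: "gently underfoot": 2+3 = 5 ✓
Line 2: "emperor hides once": 3+1+1 = 5 (expected 7)
Line 3: "moment like four eye": 2+1+1+1 = 5 ✓

The second line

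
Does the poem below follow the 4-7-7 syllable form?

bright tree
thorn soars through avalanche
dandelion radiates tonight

Line 1: "bright tree": 1+1 = 2 (expected 4)
Line 2: "thorn soars through avalanche": 1+1+1+3 = 6 (expected 7)
Line 3: "dandelion radiates tonight": 4+3+2 = 9 (expected 7)

No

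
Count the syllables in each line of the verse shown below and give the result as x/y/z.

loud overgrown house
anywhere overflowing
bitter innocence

5/7/5

Line 1: loud (1), overgrown (3), house (1) → 5
Line 2: anywhere (3), overflowing (4) → 7
Line 3: bitter (2), innocence (3) → 5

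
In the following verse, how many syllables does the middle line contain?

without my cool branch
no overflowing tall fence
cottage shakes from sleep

The middle line: no(1) + overflowing(4) + tall(1) + fence(1) = 7

7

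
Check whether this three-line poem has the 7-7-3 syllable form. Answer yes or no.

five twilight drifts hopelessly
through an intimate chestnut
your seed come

Yes

Line 1: five (1), twilight (2), drifts (1), hopelessly (3) → 7 ✓
Line 2: through (1), an (1), intimate (3), chestnut (2) → 7 ✓
Line 3: your (1), seed (1), come (1) → 3 ✓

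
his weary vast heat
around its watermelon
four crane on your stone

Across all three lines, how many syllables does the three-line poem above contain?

17

Line 1: his(1) + weary(2) + vast(1) + heat(1) = 5
Line 2: around(2) + its(1) + watermelon(4) = 7
Line 3: four(1) + crane(1) + on(1) + your(1) + stone(1) = 5
Total: 5 + 7 + 5 = 17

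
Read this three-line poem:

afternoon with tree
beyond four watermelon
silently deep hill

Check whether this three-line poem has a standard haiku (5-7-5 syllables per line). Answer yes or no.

Line 1: afternoon (3), with (1), tree (1) → 5 ✓
Line 2: beyond (2), four (1), watermelon (4) → 7 ✓
Line 3: silently (3), deep (1), hill (1) → 5 ✓

Yes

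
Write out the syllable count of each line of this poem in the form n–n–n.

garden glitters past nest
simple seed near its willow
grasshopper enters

6–7–5

Line 1: garden (2), glitters (2), past (1), nest (1) → 6
Line 2: simple (2), seed (1), near (1), its (1), willow (2) → 7
Line 3: grasshopper (3), enters (2) → 5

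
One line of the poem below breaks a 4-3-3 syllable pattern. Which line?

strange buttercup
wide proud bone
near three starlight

The third line

Line 1: "strange buttercup": 1+3 = 4 ✓
Line 2: "wide proud bone": 1+1+1 = 3 ✓
Line 3: "near three starlight": 1+1+2 = 4 (expected 3)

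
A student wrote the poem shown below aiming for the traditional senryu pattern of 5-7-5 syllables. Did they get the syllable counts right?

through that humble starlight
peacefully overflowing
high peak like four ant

Line 1: "through that humble starlight": 1+1+2+2 = 6 (expected 5)
Line 2: "peacefully overflowing": 3+4 = 7 ✓
Line 3: "high peak like four ant": 1+1+1+1+1 = 5 ✓

No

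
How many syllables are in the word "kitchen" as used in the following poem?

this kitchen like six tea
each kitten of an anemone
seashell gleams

2

"kitchen" has 2 syllables.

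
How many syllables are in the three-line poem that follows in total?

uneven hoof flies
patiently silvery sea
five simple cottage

Line 1: uneven(3) + hoof(1) + flies(1) = 5
Line 2: patiently(3) + silvery(3) + sea(1) = 7
Line 3: five(1) + simple(2) + cottage(2) = 5
Total: 5 + 7 + 5 = 17

17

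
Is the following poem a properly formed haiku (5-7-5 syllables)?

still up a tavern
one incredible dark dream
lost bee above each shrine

No

Line 1: still (1), up (1), a (1), tavern (2) → 5 ✓
Line 2: one (1), incredible (4), dark (1), dream (1) → 7 ✓
Line 3: lost (1), bee (1), above (2), each (1), shrine (1) → 6 (expected 5)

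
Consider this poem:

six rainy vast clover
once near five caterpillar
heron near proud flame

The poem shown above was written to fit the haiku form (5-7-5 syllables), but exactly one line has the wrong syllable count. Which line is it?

Line 1

Line 1: six(1) + rainy(2) + vast(1) + clover(2) = 6 (expected 5)
Line 2: once(1) + near(1) + five(1) + caterpillar(4) = 7 ✓
Line 3: heron(2) + near(1) + proud(1) + flame(1) = 5 ✓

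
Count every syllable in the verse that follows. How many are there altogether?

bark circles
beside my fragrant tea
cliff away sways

Line 1: bark (1), circles (2) → 3
Line 2: beside (2), my (1), fragrant (2), tea (1) → 6
Line 3: cliff (1), away (2), sways (1) → 4
Total: 3 + 6 + 4 = 13

13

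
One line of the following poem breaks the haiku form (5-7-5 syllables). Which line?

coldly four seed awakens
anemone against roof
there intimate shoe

Line 1: coldly(2) + four(1) + seed(1) + awakens(3) = 7 (expected 5)
Line 2: anemone(4) + against(2) + roof(1) = 7 ✓
Line 3: there(1) + intimate(3) + shoe(1) = 5 ✓

The first line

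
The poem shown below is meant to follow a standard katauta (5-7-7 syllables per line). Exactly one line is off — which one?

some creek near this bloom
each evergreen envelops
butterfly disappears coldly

Line 1: some(1) + creek(1) + near(1) + this(1) + bloom(1) = 5 ✓
Line 2: each(1) + evergreen(3) + envelops(3) = 7 ✓
Line 3: butterfly(3) + disappears(3) + coldly(2) = 8 (expected 7)

The third line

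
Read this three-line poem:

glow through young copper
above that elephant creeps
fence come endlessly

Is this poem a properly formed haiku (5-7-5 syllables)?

Line 1: glow(1) + through(1) + young(1) + copper(2) = 5 ✓
Line 2: above(2) + that(1) + elephant(3) + creeps(1) = 7 ✓
Line 3: fence(1) + come(1) + endlessly(3) = 5 ✓

Yes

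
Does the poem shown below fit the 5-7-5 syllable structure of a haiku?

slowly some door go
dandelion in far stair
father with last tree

Line 1: slowly(2) + some(1) + door(1) + go(1) = 5 ✓
Line 2: dandelion(4) + in(1) + far(1) + stair(1) = 7 ✓
Line 3: father(2) + with(1) + last(1) + tree(1) = 5 ✓

Yes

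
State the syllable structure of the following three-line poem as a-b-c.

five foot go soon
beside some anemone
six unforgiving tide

Line 1: five(1) + foot(1) + go(1) + soon(1) = 4
Line 2: beside(2) + some(1) + anemone(4) = 7
Line 3: six(1) + unforgiving(4) + tide(1) = 6

4-7-6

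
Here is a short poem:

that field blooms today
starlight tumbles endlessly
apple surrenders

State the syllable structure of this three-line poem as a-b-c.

Line 1: that(1) + field(1) + blooms(1) + today(2) = 5
Line 2: starlight(2) + tumbles(2) + endlessly(3) = 7
Line 3: apple(2) + surrenders(3) = 5

5-7-5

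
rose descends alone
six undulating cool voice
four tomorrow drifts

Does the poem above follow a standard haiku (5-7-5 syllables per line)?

Yes

Line 1: rose(1) + descends(2) + alone(2) = 5 ✓
Line 2: six(1) + undulating(4) + cool(1) + voice(1) = 7 ✓
Line 3: four(1) + tomorrow(3) + drifts(1) = 5 ✓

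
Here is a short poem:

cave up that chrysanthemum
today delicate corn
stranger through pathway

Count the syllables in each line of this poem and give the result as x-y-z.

Line 1: cave(1) + up(1) + that(1) + chrysanthemum(4) = 7
Line 2: today(2) + delicate(3) + corn(1) = 6
Line 3: stranger(2) + through(1) + pathway(2) = 5

7-6-5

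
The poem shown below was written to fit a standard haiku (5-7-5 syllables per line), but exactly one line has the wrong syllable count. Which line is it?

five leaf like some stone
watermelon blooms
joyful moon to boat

Line 2

Line 1: five(1) + leaf(1) + like(1) + some(1) + stone(1) = 5 ✓
Line 2: watermelon(4) + blooms(1) = 5 (expected 7)
Line 3: joyful(2) + moon(1) + to(1) + boat(1) = 5 ✓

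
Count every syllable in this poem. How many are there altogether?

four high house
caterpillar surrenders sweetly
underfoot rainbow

17

Line 1: "four high house": 1+1+1 = 3
Line 2: "caterpillar surrenders sweetly": 4+3+2 = 9
Line 3: "underfoot rainbow": 3+2 = 5
Total: 3 + 9 + 5 = 17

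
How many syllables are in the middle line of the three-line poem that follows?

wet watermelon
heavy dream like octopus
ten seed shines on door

7

The middle line: "heavy dream like octopus": 2+1+1+3 = 7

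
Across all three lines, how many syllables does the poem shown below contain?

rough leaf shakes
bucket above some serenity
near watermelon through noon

19

Line 1: rough (1), leaf (1), shakes (1) → 3
Line 2: bucket (2), above (2), some (1), serenity (4) → 9
Line 3: near (1), watermelon (4), through (1), noon (1) → 7
Total: 3 + 9 + 7 = 19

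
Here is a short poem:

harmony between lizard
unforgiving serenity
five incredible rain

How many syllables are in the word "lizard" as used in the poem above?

2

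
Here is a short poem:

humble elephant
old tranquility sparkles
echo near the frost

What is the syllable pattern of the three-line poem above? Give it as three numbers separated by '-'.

5-7-5

Line 1: humble (2), elephant (3) → 5
Line 2: old (1), tranquility (4), sparkles (2) → 7
Line 3: echo (2), near (1), the (1), frost (1) → 5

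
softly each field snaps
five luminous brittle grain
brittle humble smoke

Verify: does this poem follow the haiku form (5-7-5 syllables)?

Line 1: softly(2) + each(1) + field(1) + snaps(1) = 5 ✓
Line 2: five(1) + luminous(3) + brittle(2) + grain(1) = 7 ✓
Line 3: brittle(2) + humble(2) + smoke(1) = 5 ✓

Yes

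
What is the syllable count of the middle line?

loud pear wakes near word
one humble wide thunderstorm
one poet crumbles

The middle line: one (1), humble (2), wide (1), thunderstorm (3) → 7

7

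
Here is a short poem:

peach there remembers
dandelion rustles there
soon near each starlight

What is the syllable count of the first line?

The first line: peach (1), there (1), remembers (3) → 5

5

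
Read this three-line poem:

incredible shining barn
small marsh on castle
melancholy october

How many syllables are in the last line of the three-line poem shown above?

The last line: melancholy (4), october (3) → 7

7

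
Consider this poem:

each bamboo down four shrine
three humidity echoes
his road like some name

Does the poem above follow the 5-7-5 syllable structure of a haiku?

Line 1: "each bamboo down four shrine": 1+2+1+1+1 = 6 (expected 5)
Line 2: "three humidity echoes": 1+4+2 = 7 ✓
Line 3: "his road like some name": 1+1+1+1+1 = 5 ✓

No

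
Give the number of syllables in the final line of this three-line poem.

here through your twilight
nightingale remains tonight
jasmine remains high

The final line: jasmine(2) + remains(2) + high(1) = 5

5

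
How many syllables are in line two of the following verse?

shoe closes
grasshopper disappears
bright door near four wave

Line two: "grasshopper disappears": 3+3 = 6

6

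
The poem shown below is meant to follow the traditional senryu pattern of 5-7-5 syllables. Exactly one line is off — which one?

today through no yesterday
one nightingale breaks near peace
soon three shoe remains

Line 1: today(2) + through(1) + no(1) + yesterday(3) = 7 (expected 5)
Line 2: one(1) + nightingale(3) + breaks(1) + near(1) + peace(1) = 7 ✓
Line 3: soon(1) + three(1) + shoe(1) + remains(2) = 5 ✓

The first line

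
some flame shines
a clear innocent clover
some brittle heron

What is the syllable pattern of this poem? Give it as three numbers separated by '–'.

3–7–5

Line 1: some(1) + flame(1) + shines(1) = 3
Line 2: a(1) + clear(1) + innocent(3) + clover(2) = 7
Line 3: some(1) + brittle(2) + heron(2) = 5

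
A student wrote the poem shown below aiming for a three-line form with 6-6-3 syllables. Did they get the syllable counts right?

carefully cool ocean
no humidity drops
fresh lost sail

Yes

Line 1: carefully(3) + cool(1) + ocean(2) = 6 ✓
Line 2: no(1) + humidity(4) + drops(1) = 6 ✓
Line 3: fresh(1) + lost(1) + sail(1) = 3 ✓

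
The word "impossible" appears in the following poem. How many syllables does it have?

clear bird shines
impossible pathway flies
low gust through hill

4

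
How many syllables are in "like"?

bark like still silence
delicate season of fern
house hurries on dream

1

"like" has 1 syllable.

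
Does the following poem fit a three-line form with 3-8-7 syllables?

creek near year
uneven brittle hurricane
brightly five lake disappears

Yes

Line 1: creek(1) + near(1) + year(1) = 3 ✓
Line 2: uneven(3) + brittle(2) + hurricane(3) = 8 ✓
Line 3: brightly(2) + five(1) + lake(1) + disappears(3) = 7 ✓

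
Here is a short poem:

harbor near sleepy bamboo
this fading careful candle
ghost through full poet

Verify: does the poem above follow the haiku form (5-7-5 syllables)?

No

Line 1: "harbor near sleepy bamboo": 2+1+2+2 = 7 (expected 5)
Line 2: "this fading careful candle": 1+2+2+2 = 7 ✓
Line 3: "ghost through full poet": 1+1+1+2 = 5 ✓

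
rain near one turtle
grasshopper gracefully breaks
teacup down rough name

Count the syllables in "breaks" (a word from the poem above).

1

"breaks" has 1 syllable.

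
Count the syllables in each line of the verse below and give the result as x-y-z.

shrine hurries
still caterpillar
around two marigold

3-5-6

Line 1: shrine(1) + hurries(2) = 3
Line 2: still(1) + caterpillar(4) = 5
Line 3: around(2) + two(1) + marigold(3) = 6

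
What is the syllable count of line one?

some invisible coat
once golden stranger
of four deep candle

6

Line one: "some invisible coat": 1+4+1 = 6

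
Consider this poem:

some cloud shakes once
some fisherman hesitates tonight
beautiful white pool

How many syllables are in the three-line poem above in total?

18

Line 1: some (1), cloud (1), shakes (1), once (1) → 4
Line 2: some (1), fisherman (3), hesitates (3), tonight (2) → 9
Line 3: beautiful (3), white (1), pool (1) → 5
Total: 4 + 9 + 5 = 18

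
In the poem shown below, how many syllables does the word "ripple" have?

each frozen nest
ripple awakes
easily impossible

2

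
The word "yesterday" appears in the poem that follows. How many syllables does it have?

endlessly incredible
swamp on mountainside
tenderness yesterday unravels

"yesterday" has 3 syllables.

3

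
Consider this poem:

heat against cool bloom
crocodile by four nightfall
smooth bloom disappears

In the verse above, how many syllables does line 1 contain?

Line 1: "heat against cool bloom": 1+2+1+1 = 5

5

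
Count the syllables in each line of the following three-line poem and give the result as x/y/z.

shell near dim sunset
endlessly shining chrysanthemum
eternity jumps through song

5/9/7

Line 1: shell(1) + near(1) + dim(1) + sunset(2) = 5
Line 2: endlessly(3) + shining(2) + chrysanthemum(4) = 9
Line 3: eternity(4) + jumps(1) + through(1) + song(1) = 7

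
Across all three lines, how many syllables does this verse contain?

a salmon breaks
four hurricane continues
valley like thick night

16

Line 1: "a salmon breaks": 1+2+1 = 4
Line 2: "four hurricane continues": 1+3+3 = 7
Line 3: "valley like thick night": 2+1+1+1 = 5
Total: 4 + 7 + 5 = 16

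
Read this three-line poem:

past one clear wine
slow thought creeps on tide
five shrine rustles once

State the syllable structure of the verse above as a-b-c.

Line 1: past (1), one (1), clear (1), wine (1) → 4
Line 2: slow (1), thought (1), creeps (1), on (1), tide (1) → 5
Line 3: five (1), shrine (1), rustles (2), once (1) → 5

4-5-5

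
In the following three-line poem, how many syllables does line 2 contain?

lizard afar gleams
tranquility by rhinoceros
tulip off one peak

Line 2: tranquility (4), by (1), rhinoceros (4) → 9

9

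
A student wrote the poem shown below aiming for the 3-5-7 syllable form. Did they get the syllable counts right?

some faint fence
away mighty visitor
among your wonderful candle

Line 1: "some faint fence": 1+1+1 = 3 ✓
Line 2: "away mighty visitor": 2+2+3 = 7 (expected 5)
Line 3: "among your wonderful candle": 2+1+3+2 = 8 (expected 7)

No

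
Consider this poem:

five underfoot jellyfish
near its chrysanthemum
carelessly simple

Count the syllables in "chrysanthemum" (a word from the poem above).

4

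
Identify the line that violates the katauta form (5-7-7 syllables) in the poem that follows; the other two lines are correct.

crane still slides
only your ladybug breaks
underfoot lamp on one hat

Line 1: "crane still slides": 1+1+1 = 3 (expected 5)
Line 2: "only your ladybug breaks": 2+1+3+1 = 7 ✓
Line 3: "underfoot lamp on one hat": 3+1+1+1+1 = 7 ✓

Line 1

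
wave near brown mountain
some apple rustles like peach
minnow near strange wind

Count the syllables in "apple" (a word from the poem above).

2

"apple" has 2 syllables.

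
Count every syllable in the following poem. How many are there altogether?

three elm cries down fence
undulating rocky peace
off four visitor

17

Line 1: "three elm cries down fence": 1+1+1+1+1 = 5
Line 2: "undulating rocky peace": 4+2+1 = 7
Line 3: "off four visitor": 1+1+3 = 5
Total: 5 + 7 + 5 = 17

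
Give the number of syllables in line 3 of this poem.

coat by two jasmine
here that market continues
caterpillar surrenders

7

Line 3: caterpillar(4) + surrenders(3) = 7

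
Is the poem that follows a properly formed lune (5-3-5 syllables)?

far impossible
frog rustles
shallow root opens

Yes

Line 1: far(1) + impossible(4) = 5 ✓
Line 2: frog(1) + rustles(2) = 3 ✓
Line 3: shallow(2) + root(1) + opens(2) = 5 ✓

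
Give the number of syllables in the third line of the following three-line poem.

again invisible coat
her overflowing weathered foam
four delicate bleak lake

The third line: four (1), delicate (3), bleak (1), lake (1) → 6

6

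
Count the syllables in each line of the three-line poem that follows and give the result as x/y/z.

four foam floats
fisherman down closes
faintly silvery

Line 1: four(1) + foam(1) + floats(1) = 3
Line 2: fisherman(3) + down(1) + closes(2) = 6
Line 3: faintly(2) + silvery(3) = 5

3/6/5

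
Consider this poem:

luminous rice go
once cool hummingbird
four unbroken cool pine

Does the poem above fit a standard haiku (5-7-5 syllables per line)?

Line 1: "luminous rice go": 3+1+1 = 5 ✓
Line 2: "once cool hummingbird": 1+1+3 = 5 (expected 7)
Line 3: "four unbroken cool pine": 1+3+1+1 = 6 (expected 5)

No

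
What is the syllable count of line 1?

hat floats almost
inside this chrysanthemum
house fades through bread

4

Line 1: hat (1), floats (1), almost (2) → 4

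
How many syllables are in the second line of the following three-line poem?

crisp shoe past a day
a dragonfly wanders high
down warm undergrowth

7

The second line: a(1) + dragonfly(3) + wanders(2) + high(1) = 7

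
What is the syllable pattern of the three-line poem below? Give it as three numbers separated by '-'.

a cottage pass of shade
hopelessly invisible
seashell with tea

6-7-4

Line 1: a (1), cottage (2), pass (1), of (1), shade (1) → 6
Line 2: hopelessly (3), invisible (4) → 7
Line 3: seashell (2), with (1), tea (1) → 4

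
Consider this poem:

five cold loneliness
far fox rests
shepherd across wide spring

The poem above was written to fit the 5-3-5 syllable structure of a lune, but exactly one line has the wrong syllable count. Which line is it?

Line 1: "five cold loneliness": 1+1+3 = 5 ✓
Line 2: "far fox rests": 1+1+1 = 3 ✓
Line 3: "shepherd across wide spring": 2+2+1+1 = 6 (expected 5)

Line 3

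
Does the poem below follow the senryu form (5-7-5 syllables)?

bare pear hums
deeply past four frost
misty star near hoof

No

Line 1: bare(1) + pear(1) + hums(1) = 3 (expected 5)
Line 2: deeply(2) + past(1) + four(1) + frost(1) = 5 (expected 7)
Line 3: misty(2) + star(1) + near(1) + hoof(1) = 5 ✓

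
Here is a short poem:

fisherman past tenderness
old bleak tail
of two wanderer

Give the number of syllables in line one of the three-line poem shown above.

Line one: "fisherman past tenderness": 3+1+3 = 7

7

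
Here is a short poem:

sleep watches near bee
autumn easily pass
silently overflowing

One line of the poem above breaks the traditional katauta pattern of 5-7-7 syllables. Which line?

Line 1: sleep (1), watches (2), near (1), bee (1) → 5 ✓
Line 2: autumn (2), easily (3), pass (1) → 6 (expected 7)
Line 3: silently (3), overflowing (4) → 7 ✓

Line 2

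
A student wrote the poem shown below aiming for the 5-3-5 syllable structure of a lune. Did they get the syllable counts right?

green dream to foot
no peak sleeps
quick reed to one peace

Line 1: green(1) + dream(1) + to(1) + foot(1) = 4 (expected 5)
Line 2: no(1) + peak(1) + sleeps(1) = 3 ✓
Line 3: quick(1) + reed(1) + to(1) + one(1) + peace(1) = 5 ✓

No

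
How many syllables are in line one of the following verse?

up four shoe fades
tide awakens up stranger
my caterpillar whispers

4

Line one: up (1), four (1), shoe (1), fades (1) → 4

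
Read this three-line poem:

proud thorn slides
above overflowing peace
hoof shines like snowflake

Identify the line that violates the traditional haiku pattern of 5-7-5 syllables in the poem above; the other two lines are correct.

Line 1

Line 1: proud(1) + thorn(1) + slides(1) = 3 (expected 5)
Line 2: above(2) + overflowing(4) + peace(1) = 7 ✓
Line 3: hoof(1) + shines(1) + like(1) + snowflake(2) = 5 ✓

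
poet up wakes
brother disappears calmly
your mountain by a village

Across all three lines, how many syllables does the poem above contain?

Line 1: "poet up wakes": 2+1+1 = 4
Line 2: "brother disappears calmly": 2+3+2 = 7
Line 3: "your mountain by a village": 1+2+1+1+2 = 7
Total: 4 + 7 + 7 = 18

18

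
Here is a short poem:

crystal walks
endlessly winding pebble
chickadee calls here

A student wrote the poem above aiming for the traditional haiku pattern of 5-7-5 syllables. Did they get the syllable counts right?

Line 1: crystal(2) + walks(1) = 3 (expected 5)
Line 2: endlessly(3) + winding(2) + pebble(2) = 7 ✓
Line 3: chickadee(3) + calls(1) + here(1) = 5 ✓

No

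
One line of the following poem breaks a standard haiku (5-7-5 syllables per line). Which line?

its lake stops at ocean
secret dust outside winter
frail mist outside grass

Line 1

Line 1: its (1), lake (1), stops (1), at (1), ocean (2) → 6 (expected 5)
Line 2: secret (2), dust (1), outside (2), winter (2) → 7 ✓
Line 3: frail (1), mist (1), outside (2), grass (1) → 5 ✓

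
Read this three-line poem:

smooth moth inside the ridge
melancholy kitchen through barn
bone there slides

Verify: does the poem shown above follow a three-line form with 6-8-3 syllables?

Line 1: smooth (1), moth (1), inside (2), the (1), ridge (1) → 6 ✓
Line 2: melancholy (4), kitchen (2), through (1), barn (1) → 8 ✓
Line 3: bone (1), there (1), slides (1) → 3 ✓

Yes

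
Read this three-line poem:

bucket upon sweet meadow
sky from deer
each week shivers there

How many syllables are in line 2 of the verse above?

3

Line 2: "sky from deer": 1+1+1 = 3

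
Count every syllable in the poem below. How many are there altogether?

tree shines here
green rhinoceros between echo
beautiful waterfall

18

Line 1: tree (1), shines (1), here (1) → 3
Line 2: green (1), rhinoceros (4), between (2), echo (2) → 9
Line 3: beautiful (3), waterfall (3) → 6
Total: 3 + 9 + 6 = 18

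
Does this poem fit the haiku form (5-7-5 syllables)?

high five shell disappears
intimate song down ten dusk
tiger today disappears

No

Line 1: high (1), five (1), shell (1), disappears (3) → 6 (expected 5)
Line 2: intimate (3), song (1), down (1), ten (1), dusk (1) → 7 ✓
Line 3: tiger (2), today (2), disappears (3) → 7 (expected 5)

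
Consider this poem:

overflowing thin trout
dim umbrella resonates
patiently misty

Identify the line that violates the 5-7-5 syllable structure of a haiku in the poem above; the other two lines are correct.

The first line

Line 1: overflowing(4) + thin(1) + trout(1) = 6 (expected 5)
Line 2: dim(1) + umbrella(3) + resonates(3) = 7 ✓
Line 3: patiently(3) + misty(2) = 5 ✓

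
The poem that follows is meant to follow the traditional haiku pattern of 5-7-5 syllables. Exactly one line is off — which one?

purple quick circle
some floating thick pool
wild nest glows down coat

Line 1: "purple quick circle": 2+1+2 = 5 ✓
Line 2: "some floating thick pool": 1+2+1+1 = 5 (expected 7)
Line 3: "wild nest glows down coat": 1+1+1+1+1 = 5 ✓

Line 2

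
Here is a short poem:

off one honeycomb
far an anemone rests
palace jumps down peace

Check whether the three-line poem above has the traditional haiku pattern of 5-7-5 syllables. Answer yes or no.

Yes

Line 1: off (1), one (1), honeycomb (3) → 5 ✓
Line 2: far (1), an (1), anemone (4), rests (1) → 7 ✓
Line 3: palace (2), jumps (1), down (1), peace (1) → 5 ✓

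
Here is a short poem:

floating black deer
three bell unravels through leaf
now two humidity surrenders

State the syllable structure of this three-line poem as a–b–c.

Line 1: floating(2) + black(1) + deer(1) = 4
Line 2: three(1) + bell(1) + unravels(3) + through(1) + leaf(1) = 7
Line 3: now(1) + two(1) + humidity(4) + surrenders(3) = 9

4–7–9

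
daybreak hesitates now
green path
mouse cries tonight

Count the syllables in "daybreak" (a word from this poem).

"daybreak" has 2 syllables.

2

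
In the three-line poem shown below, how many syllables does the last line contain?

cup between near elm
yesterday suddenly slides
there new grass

The last line: "there new grass": 1+1+1 = 3

3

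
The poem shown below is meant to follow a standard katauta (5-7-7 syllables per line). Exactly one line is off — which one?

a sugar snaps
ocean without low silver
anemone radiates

Line 1

Line 1: a (1), sugar (2), snaps (1) → 4 (expected 5)
Line 2: ocean (2), without (2), low (1), silver (2) → 7 ✓
Line 3: anemone (4), radiates (3) → 7 ✓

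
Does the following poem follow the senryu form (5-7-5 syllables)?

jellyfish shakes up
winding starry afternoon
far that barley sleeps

Yes

Line 1: "jellyfish shakes up": 3+1+1 = 5 ✓
Line 2: "winding starry afternoon": 2+2+3 = 7 ✓
Line 3: "far that barley sleeps": 1+1+2+1 = 5 ✓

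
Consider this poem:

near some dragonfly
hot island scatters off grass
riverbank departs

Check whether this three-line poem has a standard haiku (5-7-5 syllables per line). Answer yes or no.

Line 1: near(1) + some(1) + dragonfly(3) = 5 ✓
Line 2: hot(1) + island(2) + scatters(2) + off(1) + grass(1) = 7 ✓
Line 3: riverbank(3) + departs(2) = 5 ✓

Yes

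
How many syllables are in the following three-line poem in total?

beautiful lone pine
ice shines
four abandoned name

Line 1: "beautiful lone pine": 3+1+1 = 5
Line 2: "ice shines": 1+1 = 2
Line 3: "four abandoned name": 1+3+1 = 5
Total: 5 + 2 + 5 = 12

12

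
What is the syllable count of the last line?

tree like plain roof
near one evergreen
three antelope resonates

The last line: three (1), antelope (3), resonates (3) → 7

7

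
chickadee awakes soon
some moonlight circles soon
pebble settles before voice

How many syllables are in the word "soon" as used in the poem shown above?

"soon" has 1 syllable.

1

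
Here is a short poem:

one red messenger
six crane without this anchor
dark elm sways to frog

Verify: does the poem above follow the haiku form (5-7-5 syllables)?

Yes

Line 1: one(1) + red(1) + messenger(3) = 5 ✓
Line 2: six(1) + crane(1) + without(2) + this(1) + anchor(2) = 7 ✓
Line 3: dark(1) + elm(1) + sways(1) + to(1) + frog(1) = 5 ✓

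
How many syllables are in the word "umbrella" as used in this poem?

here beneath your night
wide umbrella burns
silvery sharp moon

3

"umbrella" has 3 syllables.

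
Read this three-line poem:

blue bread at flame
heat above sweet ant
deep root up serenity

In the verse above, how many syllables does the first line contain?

4

The first line: blue (1), bread (1), at (1), flame (1) → 4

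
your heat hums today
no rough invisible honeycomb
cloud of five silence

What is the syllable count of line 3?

5

Line 3: "cloud of five silence": 1+1+1+2 = 5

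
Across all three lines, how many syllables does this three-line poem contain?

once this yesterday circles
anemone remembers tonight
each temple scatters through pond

Line 1: once (1), this (1), yesterday (3), circles (2) → 7
Line 2: anemone (4), remembers (3), tonight (2) → 9
Line 3: each (1), temple (2), scatters (2), through (1), pond (1) → 7
Total: 7 + 9 + 7 = 23

23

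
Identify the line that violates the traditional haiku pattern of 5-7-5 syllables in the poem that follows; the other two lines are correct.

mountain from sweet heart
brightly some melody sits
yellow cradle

The third line

Line 1: mountain(2) + from(1) + sweet(1) + heart(1) = 5 ✓
Line 2: brightly(2) + some(1) + melody(3) + sits(1) = 7 ✓
Line 3: yellow(2) + cradle(2) = 4 (expected 5)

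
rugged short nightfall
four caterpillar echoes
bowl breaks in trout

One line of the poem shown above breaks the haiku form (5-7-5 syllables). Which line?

Line 1: rugged (2), short (1), nightfall (2) → 5 ✓
Line 2: four (1), caterpillar (4), echoes (2) → 7 ✓
Line 3: bowl (1), breaks (1), in (1), trout (1) → 4 (expected 5)

The third line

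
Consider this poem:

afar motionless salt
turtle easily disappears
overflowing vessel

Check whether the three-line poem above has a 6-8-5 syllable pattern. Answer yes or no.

No

Line 1: afar(2) + motionless(3) + salt(1) = 6 ✓
Line 2: turtle(2) + easily(3) + disappears(3) = 8 ✓
Line 3: overflowing(4) + vessel(2) = 6 (expected 5)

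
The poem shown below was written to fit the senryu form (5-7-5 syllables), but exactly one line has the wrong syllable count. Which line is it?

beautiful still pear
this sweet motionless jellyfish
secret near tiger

Line 2

Line 1: beautiful(3) + still(1) + pear(1) = 5 ✓
Line 2: this(1) + sweet(1) + motionless(3) + jellyfish(3) = 8 (expected 7)
Line 3: secret(2) + near(1) + tiger(2) = 5 ✓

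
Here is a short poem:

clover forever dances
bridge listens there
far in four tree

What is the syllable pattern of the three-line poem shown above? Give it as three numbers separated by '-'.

7-4-4

Line 1: clover (2), forever (3), dances (2) → 7
Line 2: bridge (1), listens (2), there (1) → 4
Line 3: far (1), in (1), four (1), tree (1) → 4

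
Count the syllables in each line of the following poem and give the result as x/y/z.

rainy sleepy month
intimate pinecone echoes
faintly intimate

5/7/5

Line 1: rainy(2) + sleepy(2) + month(1) = 5
Line 2: intimate(3) + pinecone(2) + echoes(2) = 7
Line 3: faintly(2) + intimate(3) = 5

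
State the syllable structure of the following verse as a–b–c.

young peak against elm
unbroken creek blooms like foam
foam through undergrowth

Line 1: young(1) + peak(1) + against(2) + elm(1) = 5
Line 2: unbroken(3) + creek(1) + blooms(1) + like(1) + foam(1) = 7
Line 3: foam(1) + through(1) + undergrowth(3) = 5

5–7–5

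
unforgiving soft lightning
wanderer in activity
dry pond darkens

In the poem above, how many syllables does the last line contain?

The last line: "dry pond darkens": 1+1+2 = 4

4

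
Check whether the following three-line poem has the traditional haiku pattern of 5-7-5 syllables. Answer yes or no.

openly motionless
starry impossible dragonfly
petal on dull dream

No

Line 1: openly(3) + motionless(3) = 6 (expected 5)
Line 2: starry(2) + impossible(4) + dragonfly(3) = 9 (expected 7)
Line 3: petal(2) + on(1) + dull(1) + dream(1) = 5 ✓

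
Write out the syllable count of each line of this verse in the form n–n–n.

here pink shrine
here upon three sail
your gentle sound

Line 1: here (1), pink (1), shrine (1) → 3
Line 2: here (1), upon (2), three (1), sail (1) → 5
Line 3: your (1), gentle (2), sound (1) → 4

3–5–4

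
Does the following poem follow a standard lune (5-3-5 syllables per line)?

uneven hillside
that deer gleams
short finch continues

Yes

Line 1: "uneven hillside": 3+2 = 5 ✓
Line 2: "that deer gleams": 1+1+1 = 3 ✓
Line 3: "short finch continues": 1+1+3 = 5 ✓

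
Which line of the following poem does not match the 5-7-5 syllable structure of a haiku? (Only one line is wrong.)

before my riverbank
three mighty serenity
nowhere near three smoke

Line 1: before (2), my (1), riverbank (3) → 6 (expected 5)
Line 2: three (1), mighty (2), serenity (4) → 7 ✓
Line 3: nowhere (2), near (1), three (1), smoke (1) → 5 ✓

Line 1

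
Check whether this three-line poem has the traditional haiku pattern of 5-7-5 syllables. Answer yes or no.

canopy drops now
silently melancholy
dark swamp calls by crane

Line 1: canopy(3) + drops(1) + now(1) = 5 ✓
Line 2: silently(3) + melancholy(4) = 7 ✓
Line 3: dark(1) + swamp(1) + calls(1) + by(1) + crane(1) = 5 ✓

Yes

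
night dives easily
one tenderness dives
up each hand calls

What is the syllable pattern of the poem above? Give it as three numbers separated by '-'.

Line 1: "night dives easily": 1+1+3 = 5
Line 2: "one tenderness dives": 1+3+1 = 5
Line 3: "up each hand calls": 1+1+1+1 = 4

5-5-4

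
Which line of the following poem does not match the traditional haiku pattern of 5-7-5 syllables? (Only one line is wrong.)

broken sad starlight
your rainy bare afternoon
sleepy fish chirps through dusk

Line 3

Line 1: "broken sad starlight": 2+1+2 = 5 ✓
Line 2: "your rainy bare afternoon": 1+2+1+3 = 7 ✓
Line 3: "sleepy fish chirps through dusk": 2+1+1+1+1 = 6 (expected 5)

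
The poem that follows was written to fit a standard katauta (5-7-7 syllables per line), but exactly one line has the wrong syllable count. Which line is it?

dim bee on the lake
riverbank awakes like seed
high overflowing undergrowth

Line 3

Line 1: "dim bee on the lake": 1+1+1+1+1 = 5 ✓
Line 2: "riverbank awakes like seed": 3+2+1+1 = 7 ✓
Line 3: "high overflowing undergrowth": 1+4+3 = 8 (expected 7)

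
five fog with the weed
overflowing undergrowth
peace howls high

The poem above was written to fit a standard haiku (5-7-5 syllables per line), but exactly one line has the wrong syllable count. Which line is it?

Line 1: five (1), fog (1), with (1), the (1), weed (1) → 5 ✓
Line 2: overflowing (4), undergrowth (3) → 7 ✓
Line 3: peace (1), howls (1), high (1) → 3 (expected 5)

Line 3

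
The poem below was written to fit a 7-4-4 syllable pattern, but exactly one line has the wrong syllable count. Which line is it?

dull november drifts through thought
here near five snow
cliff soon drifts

Line 3

Line 1: "dull november drifts through thought": 1+3+1+1+1 = 7 ✓
Line 2: "here near five snow": 1+1+1+1 = 4 ✓
Line 3: "cliff soon drifts": 1+1+1 = 3 (expected 4)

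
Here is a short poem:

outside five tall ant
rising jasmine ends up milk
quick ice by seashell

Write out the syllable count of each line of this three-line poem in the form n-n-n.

5-7-5

Line 1: outside(2) + five(1) + tall(1) + ant(1) = 5
Line 2: rising(2) + jasmine(2) + ends(1) + up(1) + milk(1) = 7
Line 3: quick(1) + ice(1) + by(1) + seashell(2) = 5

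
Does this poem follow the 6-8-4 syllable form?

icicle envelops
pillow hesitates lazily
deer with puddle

Yes

Line 1: "icicle envelops": 3+3 = 6 ✓
Line 2: "pillow hesitates lazily": 2+3+3 = 8 ✓
Line 3: "deer with puddle": 1+1+2 = 4 ✓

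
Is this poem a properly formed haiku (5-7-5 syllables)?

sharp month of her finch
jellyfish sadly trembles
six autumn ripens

Line 1: sharp (1), month (1), of (1), her (1), finch (1) → 5 ✓
Line 2: jellyfish (3), sadly (2), trembles (2) → 7 ✓
Line 3: six (1), autumn (2), ripens (2) → 5 ✓

Yes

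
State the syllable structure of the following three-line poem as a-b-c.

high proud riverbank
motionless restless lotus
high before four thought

Line 1: high (1), proud (1), riverbank (3) → 5
Line 2: motionless (3), restless (2), lotus (2) → 7
Line 3: high (1), before (2), four (1), thought (1) → 5

5-7-5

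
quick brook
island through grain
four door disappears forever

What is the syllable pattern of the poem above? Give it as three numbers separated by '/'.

Line 1: quick (1), brook (1) → 2
Line 2: island (2), through (1), grain (1) → 4
Line 3: four (1), door (1), disappears (3), forever (3) → 8

2/4/8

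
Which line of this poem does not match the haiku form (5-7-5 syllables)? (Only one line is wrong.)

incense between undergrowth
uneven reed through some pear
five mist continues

Line 1

Line 1: "incense between undergrowth": 2+2+3 = 7 (expected 5)
Line 2: "uneven reed through some pear": 3+1+1+1+1 = 7 ✓
Line 3: "five mist continues": 1+1+3 = 5 ✓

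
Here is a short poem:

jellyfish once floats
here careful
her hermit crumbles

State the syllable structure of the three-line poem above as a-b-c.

5-3-5

Line 1: jellyfish(3) + once(1) + floats(1) = 5
Line 2: here(1) + careful(2) = 3
Line 3: her(1) + hermit(2) + crumbles(2) = 5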